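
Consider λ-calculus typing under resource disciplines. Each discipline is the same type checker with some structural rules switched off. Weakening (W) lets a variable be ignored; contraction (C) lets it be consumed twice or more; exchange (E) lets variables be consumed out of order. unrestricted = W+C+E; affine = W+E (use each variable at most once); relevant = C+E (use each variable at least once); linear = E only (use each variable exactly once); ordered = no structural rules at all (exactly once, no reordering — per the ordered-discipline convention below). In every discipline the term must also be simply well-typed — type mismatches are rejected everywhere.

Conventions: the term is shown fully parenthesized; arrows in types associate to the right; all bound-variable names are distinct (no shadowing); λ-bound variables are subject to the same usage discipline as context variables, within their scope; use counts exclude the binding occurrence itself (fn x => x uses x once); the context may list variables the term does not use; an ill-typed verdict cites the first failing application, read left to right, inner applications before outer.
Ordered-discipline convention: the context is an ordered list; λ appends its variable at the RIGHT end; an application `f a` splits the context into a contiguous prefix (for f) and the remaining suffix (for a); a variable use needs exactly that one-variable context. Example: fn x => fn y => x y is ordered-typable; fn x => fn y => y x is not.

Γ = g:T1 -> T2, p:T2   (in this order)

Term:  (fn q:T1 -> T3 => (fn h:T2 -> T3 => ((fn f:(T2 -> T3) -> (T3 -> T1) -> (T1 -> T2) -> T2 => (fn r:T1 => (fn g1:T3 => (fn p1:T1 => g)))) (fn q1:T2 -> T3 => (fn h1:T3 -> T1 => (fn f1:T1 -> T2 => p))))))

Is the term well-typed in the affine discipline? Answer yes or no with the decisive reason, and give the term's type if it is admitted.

yes — no duplicate uses among g, p, q, h, f, r, g1, p1, q1, h1, f1; term : (T1 -> T3) -> (T2 -> T3) -> T1 -> T3 -> T1 -> T1 -> T2
counts: g ×1; p ×1; q (bound) ×0; h (bound) ×0; f (bound) ×0; r (bound) ×0; g1 (bound) ×0; p1 (bound) ×0; q1 (bound) ×0; h1 (bound) ×0; f1 (bound) ×0
uses in reading order: g, p
typing: ✓ — (T1 -> T3) -> (T2 -> T3) -> T1 -> T3 -> T1 -> T1 -> T2
summary: ordered ✗, linear ✗, affine ✓, relevant ✗, unrestricted ✓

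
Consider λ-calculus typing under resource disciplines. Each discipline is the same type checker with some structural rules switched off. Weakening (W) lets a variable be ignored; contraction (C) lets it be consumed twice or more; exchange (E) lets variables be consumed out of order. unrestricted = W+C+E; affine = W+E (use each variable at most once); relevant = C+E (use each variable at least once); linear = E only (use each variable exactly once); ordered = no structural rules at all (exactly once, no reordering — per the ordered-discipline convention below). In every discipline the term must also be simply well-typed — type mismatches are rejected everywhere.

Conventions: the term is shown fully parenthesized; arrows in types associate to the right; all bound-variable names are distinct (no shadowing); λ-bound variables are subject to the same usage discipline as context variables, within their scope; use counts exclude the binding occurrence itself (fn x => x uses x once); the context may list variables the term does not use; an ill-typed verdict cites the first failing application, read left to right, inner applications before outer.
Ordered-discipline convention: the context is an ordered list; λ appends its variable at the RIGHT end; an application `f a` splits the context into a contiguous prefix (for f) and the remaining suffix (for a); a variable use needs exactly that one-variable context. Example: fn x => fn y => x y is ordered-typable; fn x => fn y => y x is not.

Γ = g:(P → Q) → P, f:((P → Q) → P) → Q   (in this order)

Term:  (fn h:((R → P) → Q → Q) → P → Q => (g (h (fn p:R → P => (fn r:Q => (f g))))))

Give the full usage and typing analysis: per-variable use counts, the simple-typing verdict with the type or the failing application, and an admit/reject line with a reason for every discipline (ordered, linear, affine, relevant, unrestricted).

usage: g: 2×; f: 1×; h (bound): 1×; p (bound): 0×; r (bound): 0×
left-to-right use order: g, h, f, g
typing: ✓ — (((R → P) → Q → Q) → P → Q) → P
ordered ✗ (g ×2 used more than once (contraction); needs weakening: p, r unused)
linear ✗ (g ×2 used more than once (contraction); needs weakening: p, r unused)
affine ✗ (g ×2 used more than once (contraction))
relevant ✗ (needs weakening: p, r unused)
unrestricted ✓ (well-typed at (((R → P) → Q → Q) → P → Q) → P; no restrictions here)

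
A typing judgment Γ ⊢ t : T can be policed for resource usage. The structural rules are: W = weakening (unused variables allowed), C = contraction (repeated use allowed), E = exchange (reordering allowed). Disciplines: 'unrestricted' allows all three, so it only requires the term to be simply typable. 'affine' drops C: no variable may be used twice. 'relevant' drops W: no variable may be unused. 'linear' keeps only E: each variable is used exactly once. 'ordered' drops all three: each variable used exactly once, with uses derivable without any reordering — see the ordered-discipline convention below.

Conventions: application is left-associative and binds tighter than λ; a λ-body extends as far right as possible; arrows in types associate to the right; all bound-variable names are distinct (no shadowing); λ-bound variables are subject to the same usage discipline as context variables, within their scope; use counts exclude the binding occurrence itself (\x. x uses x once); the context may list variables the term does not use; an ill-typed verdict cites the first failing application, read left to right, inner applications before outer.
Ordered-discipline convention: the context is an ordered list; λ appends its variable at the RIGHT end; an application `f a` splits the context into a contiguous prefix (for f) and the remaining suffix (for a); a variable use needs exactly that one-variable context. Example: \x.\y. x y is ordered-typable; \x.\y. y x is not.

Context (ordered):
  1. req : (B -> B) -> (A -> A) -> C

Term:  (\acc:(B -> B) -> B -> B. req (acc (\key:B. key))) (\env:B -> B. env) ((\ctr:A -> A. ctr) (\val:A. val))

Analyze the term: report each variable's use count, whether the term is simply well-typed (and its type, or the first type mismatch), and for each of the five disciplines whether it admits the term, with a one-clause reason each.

usage: req ×1; acc [bound] ×1; key [bound] ×1; env [bound] ×1; ctr [bound] ×1; val [bound] ×1
uses in reading order: req, acc, key, env, ctr, val
typing: ✓ — C
ordered ✓ (one use each (req, acc, key, env, ctr, val); ordered split holds)
linear ✓ (req, acc, key, env, ctr, val: one use apiece)
affine ✓ (none of req, acc, key, env, ctr, val used more than once)
relevant ✓ (at least one use each (req, acc, key, env, ctr, val))
unrestricted ✓ (well-typed at C; no restrictions here)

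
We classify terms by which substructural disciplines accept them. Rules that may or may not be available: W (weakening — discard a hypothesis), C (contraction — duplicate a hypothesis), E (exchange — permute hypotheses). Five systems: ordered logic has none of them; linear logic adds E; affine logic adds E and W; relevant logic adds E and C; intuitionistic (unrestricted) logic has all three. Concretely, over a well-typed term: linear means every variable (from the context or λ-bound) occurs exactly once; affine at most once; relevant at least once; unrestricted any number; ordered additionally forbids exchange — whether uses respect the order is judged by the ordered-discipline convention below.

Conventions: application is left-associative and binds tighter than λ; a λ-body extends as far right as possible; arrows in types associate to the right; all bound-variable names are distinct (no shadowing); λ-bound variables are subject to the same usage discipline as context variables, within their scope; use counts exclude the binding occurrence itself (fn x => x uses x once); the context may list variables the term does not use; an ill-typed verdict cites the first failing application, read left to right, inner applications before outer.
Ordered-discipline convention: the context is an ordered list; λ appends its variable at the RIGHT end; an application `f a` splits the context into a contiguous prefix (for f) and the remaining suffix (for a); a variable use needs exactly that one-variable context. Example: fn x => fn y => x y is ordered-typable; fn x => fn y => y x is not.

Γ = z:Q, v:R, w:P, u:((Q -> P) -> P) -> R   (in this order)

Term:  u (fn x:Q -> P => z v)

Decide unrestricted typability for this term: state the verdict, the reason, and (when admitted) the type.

no — not simply typable
use counts: z: 1, v: 1, w: 0, u: 1, x (bound): 0
order of uses: u, z, v
typing: ill-typed: non-arrow in function slot: Q
summary: ordered ✗; linear ✗; affine ✗; relevant ✗; unrestricted ✗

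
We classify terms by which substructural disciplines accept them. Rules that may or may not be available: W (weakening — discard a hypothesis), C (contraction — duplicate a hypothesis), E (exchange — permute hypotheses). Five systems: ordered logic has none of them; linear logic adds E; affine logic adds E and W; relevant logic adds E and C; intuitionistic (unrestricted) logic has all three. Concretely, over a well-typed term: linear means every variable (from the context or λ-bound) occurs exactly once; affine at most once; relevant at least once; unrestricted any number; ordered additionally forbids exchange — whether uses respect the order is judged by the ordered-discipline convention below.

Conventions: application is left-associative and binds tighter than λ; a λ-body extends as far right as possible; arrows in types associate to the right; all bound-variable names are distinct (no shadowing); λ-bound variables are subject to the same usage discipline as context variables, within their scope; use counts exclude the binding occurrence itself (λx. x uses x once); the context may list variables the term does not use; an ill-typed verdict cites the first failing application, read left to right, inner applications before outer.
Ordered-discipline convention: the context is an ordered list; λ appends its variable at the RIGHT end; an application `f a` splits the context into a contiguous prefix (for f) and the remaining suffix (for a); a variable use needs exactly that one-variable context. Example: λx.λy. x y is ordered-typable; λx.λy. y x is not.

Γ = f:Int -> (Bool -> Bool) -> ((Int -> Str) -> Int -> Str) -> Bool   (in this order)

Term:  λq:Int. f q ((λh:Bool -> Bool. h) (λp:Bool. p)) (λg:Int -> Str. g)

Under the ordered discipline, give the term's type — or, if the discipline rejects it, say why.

term : Int -> Bool
counts: f: 1×; q [bound]: 1×; h [bound]: 1×; p [bound]: 1×; g [bound]: 1×
order of uses: f, q, h, p, g
typing: the term checks, with type Int -> Bool
all disciplines: ordered ✓ | linear ✓ | affine ✓ | relevant ✓ | unrestricted ✓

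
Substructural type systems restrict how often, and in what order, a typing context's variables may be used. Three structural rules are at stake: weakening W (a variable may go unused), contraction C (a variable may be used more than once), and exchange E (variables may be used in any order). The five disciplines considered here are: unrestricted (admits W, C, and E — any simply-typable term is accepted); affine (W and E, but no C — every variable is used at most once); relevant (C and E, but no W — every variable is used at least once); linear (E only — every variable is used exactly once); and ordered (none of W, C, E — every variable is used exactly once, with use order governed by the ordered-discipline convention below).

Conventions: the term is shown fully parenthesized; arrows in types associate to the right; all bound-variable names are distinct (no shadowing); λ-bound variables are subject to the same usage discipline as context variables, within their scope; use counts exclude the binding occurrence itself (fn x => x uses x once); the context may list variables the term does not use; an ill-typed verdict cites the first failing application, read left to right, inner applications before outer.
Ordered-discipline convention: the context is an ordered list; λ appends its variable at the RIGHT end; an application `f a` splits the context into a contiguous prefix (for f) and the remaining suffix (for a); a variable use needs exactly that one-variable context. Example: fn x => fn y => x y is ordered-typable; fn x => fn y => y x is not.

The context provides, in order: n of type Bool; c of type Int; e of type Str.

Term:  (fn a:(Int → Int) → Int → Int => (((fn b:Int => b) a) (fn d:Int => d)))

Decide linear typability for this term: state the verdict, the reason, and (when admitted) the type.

no — the type mismatch rejects it
variable uses: n: 0×, c: 0×, e: 0×, a (λ-bound): 1×, b (λ-bound): 1×, d (λ-bound): 1×
order of uses: b, a, d
typing: ill-typed: an application expects Int but receives (Int → Int) → Int → Int
per-discipline verdicts: ordered ✗; linear ✗; affine ✗; relevant ✗; unrestricted ✗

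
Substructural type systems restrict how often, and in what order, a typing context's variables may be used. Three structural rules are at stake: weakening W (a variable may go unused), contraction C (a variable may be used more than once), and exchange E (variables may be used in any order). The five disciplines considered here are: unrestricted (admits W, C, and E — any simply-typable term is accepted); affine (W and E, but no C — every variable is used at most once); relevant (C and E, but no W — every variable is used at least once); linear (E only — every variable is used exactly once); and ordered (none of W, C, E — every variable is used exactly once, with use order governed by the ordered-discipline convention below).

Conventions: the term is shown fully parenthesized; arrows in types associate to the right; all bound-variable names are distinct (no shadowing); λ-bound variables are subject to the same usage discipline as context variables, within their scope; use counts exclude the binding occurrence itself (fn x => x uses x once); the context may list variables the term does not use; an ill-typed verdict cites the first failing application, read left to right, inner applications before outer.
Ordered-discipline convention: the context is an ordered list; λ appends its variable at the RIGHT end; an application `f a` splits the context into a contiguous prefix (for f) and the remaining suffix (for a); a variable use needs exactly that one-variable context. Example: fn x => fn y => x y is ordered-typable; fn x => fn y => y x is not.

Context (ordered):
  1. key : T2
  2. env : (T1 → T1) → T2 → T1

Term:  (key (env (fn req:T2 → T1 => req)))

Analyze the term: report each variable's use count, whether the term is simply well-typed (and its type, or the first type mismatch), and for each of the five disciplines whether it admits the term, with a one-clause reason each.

counts: key ×1; env ×1; req (bound) ×1
use order (left to right): key, env, req
typing: ill-typed: a function awaiting T1 → T1 gets (T2 → T1) → T2 → T1
ordered: ✗, not simply typable
linear: ✗, fails simple typing
affine: ✗, a type mismatch blocks all five
relevant: ✗, the type mismatch rejects it
unrestricted: ✗, not simply typable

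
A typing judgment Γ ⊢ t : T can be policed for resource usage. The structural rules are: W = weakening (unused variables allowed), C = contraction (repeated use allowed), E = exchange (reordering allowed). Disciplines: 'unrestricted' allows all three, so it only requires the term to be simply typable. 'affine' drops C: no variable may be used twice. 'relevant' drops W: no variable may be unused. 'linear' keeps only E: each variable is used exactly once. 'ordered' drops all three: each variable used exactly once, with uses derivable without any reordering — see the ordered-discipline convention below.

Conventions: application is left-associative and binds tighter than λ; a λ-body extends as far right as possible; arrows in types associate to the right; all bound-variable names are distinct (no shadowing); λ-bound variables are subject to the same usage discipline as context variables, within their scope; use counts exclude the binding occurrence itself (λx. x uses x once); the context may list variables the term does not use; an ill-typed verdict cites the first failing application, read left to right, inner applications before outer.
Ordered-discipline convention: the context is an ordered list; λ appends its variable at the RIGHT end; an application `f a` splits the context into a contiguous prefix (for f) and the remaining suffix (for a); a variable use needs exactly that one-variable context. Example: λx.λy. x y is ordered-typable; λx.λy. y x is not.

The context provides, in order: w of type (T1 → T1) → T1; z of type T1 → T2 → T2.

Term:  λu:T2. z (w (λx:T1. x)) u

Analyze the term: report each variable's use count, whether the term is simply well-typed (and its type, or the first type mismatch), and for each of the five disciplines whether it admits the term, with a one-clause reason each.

variable uses: w: 1×, z: 1×, u (λ-bound): 1×, x (λ-bound): 1×
uses in reading order: z, w, x, u
typing: ✓ — T2 → T2
ordered: ✗, use order z, w, x, u needs exchange
linear: ✓, each of w, z, u, x used exactly once
affine: ✓, at most one use each (w, z, u, x)
relevant: ✓, at least one use each (w, z, u, x)
unrestricted: ✓, type-checks (T2 → T2) and nothing is barred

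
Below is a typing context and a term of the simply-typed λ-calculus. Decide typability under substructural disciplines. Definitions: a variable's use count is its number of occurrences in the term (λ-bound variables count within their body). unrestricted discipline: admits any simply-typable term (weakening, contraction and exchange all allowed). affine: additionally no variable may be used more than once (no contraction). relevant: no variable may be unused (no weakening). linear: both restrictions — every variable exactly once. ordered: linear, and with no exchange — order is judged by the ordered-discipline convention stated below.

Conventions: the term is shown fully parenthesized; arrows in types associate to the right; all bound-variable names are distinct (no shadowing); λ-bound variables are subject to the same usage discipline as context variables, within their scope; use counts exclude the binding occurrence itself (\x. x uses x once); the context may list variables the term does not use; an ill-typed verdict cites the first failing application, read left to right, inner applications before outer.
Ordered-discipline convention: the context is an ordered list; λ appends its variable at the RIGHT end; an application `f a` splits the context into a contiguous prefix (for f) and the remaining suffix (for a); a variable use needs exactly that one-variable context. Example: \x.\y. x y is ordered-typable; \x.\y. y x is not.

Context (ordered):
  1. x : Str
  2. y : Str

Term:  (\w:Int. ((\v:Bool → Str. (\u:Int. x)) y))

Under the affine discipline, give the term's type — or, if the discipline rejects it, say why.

not well-typed under affine — not simply typable
variable uses: x: 1×, y: 1×, w (bound): 0×, v (bound): 0×, u (bound): 0×
left-to-right use order: x, y
typing: ill-typed: argument of type Str where Bool → Str is required
across the five disciplines: ordered ✗ · linear ✗ · affine ✗ · relevant ✗ · unrestricted ✗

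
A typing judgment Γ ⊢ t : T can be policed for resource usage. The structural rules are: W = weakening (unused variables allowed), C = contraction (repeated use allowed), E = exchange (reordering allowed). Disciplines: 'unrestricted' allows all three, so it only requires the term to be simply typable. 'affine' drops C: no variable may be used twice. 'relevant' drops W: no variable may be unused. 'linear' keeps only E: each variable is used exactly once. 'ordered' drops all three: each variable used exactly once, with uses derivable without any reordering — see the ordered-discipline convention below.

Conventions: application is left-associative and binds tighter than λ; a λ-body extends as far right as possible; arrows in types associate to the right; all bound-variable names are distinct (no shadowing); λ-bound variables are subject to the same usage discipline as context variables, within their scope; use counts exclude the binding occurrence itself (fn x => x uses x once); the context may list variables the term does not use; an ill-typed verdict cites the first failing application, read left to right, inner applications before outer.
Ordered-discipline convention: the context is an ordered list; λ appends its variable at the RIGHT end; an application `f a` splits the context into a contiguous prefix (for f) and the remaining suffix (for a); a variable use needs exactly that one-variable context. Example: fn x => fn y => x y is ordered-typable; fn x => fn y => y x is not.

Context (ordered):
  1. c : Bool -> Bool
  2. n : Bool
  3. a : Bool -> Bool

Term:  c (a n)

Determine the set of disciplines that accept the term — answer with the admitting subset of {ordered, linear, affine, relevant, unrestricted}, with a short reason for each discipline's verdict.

admitted in: linear, affine, relevant, unrestricted
usage: c: 1; n: 1; a: 1
left-to-right use order: c, a, n
typing: well-typed — term : Bool
ordered: ✗, no ordered split (uses run c, a, n)
linear: ✓, exactly-once usage across c, n, a
affine: ✓, none of c, n, a used more than once
relevant: ✓, none of c, n, a goes unused
unrestricted: ✓, typability at Bool is all that's needed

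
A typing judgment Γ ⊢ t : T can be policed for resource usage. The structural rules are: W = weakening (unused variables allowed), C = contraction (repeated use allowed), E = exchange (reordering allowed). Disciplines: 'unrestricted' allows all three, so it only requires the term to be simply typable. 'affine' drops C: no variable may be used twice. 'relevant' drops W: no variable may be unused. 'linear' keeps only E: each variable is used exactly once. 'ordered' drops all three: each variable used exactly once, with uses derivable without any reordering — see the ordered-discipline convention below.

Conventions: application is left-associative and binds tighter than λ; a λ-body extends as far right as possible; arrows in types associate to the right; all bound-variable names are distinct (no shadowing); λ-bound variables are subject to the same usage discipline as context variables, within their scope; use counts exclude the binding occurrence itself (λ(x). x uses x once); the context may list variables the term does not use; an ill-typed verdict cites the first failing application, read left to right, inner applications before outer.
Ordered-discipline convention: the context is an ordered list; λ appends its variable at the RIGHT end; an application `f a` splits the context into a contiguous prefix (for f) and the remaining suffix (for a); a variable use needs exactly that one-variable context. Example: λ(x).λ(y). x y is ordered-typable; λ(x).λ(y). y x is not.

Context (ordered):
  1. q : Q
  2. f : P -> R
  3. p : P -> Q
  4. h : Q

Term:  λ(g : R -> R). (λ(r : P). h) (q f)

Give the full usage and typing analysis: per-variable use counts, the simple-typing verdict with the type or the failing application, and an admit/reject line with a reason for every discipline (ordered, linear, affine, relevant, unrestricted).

usage: q=1; f=1; p=0; h=1; g (bound)=0; r (bound)=0
use order (left to right): h, q, f
typing: ill-typed: applying a non-function (Q)
ordered ✗ (not simply typable)
linear ✗ (fails simple typing)
affine ✗ (a type mismatch blocks all five)
relevant ✗ (the type mismatch rejects it)
unrestricted ✗ (not simply typable)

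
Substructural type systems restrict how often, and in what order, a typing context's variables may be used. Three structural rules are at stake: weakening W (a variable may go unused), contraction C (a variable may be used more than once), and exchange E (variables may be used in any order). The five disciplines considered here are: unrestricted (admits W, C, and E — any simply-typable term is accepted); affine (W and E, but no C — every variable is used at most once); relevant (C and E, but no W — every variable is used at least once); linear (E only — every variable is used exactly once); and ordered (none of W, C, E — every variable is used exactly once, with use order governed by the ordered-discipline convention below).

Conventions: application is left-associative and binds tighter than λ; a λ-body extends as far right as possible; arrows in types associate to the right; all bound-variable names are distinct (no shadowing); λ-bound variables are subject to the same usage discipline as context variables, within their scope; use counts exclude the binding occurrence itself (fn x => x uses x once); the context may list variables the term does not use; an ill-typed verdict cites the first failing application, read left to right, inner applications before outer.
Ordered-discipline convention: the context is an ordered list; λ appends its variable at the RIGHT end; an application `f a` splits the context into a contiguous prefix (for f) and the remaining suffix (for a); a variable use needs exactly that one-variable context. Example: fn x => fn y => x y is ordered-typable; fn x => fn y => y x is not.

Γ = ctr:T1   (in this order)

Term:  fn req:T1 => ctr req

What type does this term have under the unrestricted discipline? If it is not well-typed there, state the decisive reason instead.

not well-typed under unrestricted — not simply typable
variable uses: ctr=1; req [bound]=1
use order (left to right): ctr, req
typing: ill-typed: applying a non-function (T1)
across the five disciplines: ordered ✗ | linear ✗ | affine ✗ | relevant ✗ | unrestricted ✗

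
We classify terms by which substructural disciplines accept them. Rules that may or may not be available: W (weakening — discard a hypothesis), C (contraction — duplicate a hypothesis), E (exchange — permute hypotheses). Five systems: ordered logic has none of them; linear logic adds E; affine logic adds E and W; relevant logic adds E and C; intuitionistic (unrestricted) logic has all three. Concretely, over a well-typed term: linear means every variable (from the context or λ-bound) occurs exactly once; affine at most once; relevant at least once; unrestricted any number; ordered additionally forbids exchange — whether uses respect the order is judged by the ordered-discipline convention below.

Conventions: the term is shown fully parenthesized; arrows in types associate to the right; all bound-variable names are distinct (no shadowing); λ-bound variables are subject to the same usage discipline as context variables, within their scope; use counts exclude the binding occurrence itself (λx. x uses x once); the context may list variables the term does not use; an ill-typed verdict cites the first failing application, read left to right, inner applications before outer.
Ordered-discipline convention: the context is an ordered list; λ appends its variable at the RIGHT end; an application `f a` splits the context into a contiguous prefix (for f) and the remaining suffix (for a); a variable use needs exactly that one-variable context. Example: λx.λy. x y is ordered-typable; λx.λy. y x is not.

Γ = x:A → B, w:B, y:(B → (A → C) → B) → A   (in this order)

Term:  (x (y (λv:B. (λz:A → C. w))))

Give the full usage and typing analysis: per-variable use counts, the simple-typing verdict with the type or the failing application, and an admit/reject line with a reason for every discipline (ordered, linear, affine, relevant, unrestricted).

counts: x: 1×; w: 1×; y: 1×; v (bound): 0×; z (bound): 0×
uses in reading order: x, y, w
typing: ✓ — B
ordered: ✗, needs weakening: v, z unused
linear: ✗, needs weakening: v, z unused
affine: ✓, none of x, w, y, v, z used more than once
relevant: ✗, needs weakening: v, z unused
unrestricted: ✓, well-typed at B; no restrictions here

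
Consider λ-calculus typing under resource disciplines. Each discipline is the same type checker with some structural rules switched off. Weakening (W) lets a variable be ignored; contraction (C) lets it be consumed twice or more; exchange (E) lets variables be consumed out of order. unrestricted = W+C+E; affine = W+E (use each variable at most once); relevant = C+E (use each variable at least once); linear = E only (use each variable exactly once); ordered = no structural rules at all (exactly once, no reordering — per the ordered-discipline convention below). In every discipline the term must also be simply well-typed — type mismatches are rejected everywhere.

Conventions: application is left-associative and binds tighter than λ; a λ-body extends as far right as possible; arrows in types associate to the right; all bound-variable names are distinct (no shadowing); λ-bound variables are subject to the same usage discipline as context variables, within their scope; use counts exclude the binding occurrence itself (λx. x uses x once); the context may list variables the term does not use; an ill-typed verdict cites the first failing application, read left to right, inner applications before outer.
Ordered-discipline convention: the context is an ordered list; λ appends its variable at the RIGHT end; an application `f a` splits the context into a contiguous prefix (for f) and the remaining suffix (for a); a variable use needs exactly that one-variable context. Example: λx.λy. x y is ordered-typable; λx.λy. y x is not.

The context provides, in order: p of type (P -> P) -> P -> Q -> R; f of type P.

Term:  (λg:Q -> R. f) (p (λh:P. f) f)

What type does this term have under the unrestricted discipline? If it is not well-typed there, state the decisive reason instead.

term : P
counts: p: 1×, f: 3×, g (λ-bound): 0×, h (λ-bound): 0×
use order (left to right): f, p, f, f
typing: well-typed — term : P
summary: ordered ✗ · linear ✗ · affine ✗ · relevant ✗ · unrestricted ✓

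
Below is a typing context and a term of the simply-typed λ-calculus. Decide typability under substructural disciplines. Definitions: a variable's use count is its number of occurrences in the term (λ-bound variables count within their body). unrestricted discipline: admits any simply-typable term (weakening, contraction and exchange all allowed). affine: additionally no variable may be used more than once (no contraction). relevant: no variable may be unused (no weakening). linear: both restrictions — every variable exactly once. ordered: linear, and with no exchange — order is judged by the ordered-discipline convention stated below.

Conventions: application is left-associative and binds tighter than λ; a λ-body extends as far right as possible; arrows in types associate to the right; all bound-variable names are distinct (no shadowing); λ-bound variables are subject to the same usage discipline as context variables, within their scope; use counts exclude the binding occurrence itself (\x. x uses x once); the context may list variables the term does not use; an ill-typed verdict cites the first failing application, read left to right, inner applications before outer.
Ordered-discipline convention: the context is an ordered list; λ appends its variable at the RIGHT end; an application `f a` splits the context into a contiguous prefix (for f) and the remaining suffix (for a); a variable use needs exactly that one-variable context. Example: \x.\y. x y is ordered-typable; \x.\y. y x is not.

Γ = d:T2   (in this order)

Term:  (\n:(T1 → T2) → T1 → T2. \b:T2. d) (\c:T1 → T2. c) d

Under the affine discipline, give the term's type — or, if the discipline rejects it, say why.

not well-typed under affine — needs contraction — d ×2
use counts: d: 2×; n (bound): 0×; b (bound): 0×; c (bound): 1×
use order (left to right): d, c, d
typing: well-typed at T2
all disciplines: ordered ✗, linear ✗, affine ✗, relevant ✗, unrestricted ✓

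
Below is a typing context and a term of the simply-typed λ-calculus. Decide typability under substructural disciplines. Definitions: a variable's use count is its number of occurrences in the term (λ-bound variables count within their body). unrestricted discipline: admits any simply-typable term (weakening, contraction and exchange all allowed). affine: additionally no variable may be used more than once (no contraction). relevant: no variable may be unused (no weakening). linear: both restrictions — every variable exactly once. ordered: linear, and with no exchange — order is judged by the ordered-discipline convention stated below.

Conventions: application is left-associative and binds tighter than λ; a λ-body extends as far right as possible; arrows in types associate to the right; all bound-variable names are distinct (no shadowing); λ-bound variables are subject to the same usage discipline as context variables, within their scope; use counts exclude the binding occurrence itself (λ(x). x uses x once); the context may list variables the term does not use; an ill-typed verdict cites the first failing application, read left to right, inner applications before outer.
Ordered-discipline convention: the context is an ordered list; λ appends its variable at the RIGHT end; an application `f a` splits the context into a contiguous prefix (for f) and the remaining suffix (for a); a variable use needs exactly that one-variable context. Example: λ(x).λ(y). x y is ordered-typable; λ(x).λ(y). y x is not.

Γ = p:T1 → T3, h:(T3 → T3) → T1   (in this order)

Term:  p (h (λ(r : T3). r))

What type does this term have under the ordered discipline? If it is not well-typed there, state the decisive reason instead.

term : T3
variable uses: p ×1; h ×1; r (λ-bound) ×1
uses in reading order: p, h, r
typing: well-typed at T3
across the five disciplines: ordered ✓; linear ✓; affine ✓; relevant ✓; unrestricted ✓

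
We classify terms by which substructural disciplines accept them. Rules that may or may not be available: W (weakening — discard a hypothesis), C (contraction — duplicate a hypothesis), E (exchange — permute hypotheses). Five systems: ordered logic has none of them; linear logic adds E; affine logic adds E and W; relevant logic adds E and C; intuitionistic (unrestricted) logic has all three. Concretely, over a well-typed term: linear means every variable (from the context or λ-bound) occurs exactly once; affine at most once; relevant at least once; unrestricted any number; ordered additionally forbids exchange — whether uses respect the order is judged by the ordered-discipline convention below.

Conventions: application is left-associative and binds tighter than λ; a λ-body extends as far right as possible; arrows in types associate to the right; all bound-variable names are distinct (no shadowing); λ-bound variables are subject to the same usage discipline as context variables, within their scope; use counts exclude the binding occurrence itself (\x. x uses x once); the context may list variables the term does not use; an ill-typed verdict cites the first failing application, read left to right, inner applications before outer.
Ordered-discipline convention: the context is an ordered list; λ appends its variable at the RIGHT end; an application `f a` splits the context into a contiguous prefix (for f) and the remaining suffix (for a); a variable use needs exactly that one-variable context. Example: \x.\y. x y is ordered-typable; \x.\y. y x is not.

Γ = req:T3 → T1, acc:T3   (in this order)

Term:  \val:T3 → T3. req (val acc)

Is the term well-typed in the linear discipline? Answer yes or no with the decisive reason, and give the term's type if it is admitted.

yes — each of req, acc, val used exactly once; term : (T3 → T3) → T1
usage: req=1; acc=1; val (bound)=1
uses in reading order: req, val, acc
typing: the term checks, with type (T3 → T3) → T1
per-discipline verdicts: ordered ✗ · linear ✓ · affine ✓ · relevant ✓ · unrestricted ✓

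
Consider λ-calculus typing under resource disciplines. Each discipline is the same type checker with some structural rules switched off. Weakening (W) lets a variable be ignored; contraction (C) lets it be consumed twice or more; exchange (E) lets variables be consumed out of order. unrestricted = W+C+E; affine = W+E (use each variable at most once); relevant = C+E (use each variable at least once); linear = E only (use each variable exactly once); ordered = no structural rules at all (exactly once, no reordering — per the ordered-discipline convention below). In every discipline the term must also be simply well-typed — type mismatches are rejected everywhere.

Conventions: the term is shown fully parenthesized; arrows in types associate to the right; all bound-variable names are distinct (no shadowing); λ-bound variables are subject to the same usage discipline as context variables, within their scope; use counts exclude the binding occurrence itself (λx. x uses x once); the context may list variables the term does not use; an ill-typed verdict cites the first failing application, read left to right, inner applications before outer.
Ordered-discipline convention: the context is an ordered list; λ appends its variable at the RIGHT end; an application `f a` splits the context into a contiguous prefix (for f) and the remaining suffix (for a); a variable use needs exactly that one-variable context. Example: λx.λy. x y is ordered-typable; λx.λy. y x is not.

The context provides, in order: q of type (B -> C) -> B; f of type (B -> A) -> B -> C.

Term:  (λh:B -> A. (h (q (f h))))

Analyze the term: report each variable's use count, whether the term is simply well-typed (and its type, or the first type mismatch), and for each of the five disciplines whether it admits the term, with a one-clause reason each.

usage: q: 1; f: 1; h (λ-bound): 2
use order (left to right): h, q, f, h
typing: well-typed at (B -> A) -> A
ordered: ✗, needs contraction — h ×2
linear: ✗, needs contraction — h ×2
affine: ✗, needs contraction — h ×2
relevant: ✓, at least one use each (q, f, h)
unrestricted: ✓, type-checks ((B -> A) -> A) and nothing is barred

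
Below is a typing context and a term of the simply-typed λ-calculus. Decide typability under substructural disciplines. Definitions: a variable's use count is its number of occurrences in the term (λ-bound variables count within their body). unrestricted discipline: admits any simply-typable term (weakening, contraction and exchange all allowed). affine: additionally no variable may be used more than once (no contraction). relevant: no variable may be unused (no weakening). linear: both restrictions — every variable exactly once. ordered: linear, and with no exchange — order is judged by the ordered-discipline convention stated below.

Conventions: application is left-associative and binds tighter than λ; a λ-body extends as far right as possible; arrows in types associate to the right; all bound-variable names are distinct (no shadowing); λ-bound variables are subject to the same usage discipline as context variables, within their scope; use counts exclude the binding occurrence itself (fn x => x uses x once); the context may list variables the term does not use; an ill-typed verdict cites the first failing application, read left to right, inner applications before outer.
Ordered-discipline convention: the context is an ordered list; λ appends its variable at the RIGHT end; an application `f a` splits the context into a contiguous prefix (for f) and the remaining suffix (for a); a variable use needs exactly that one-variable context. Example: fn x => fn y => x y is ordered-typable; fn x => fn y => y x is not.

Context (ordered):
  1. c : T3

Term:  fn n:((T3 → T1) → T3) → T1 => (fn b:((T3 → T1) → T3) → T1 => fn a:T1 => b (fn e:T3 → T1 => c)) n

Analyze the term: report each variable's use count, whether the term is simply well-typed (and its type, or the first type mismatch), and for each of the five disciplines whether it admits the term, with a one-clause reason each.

variable uses: c: 1; n (bound): 1; b (bound): 1; a (bound): 0; e (bound): 0
left-to-right use order: b, c, n
typing: well-typed — term : (((T3 → T1) → T3) → T1) → T1 → T1
ordered ✗ (unused: a, e — weakening required)
linear ✗ (unused: a, e — weakening required)
affine ✓ (at most one use each (c, n, b, a, e))
relevant ✗ (unused: a, e — weakening required)
unrestricted ✓ (typability at (((T3 → T1) → T3) → T1) → T1 → T1 is all that's needed)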